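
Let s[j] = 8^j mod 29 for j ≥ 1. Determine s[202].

13

Listing terms: s[1] = 8,  s[2] = 6,  s[3] = 19,  s[4] = 7,  s[5] = 27,  s[6] = 13,  s[7] = 17,  s[8] = 20,  s[9] = 15,  s[10] = 4,  s[11] = 3,  s[12] = 24,  s[13] = 18,  s[14] = 28,  s[15] = 21,  s[16] = 23,  s[17] = 10,  s[18] = 22,  s[19] = 2,  s[20] = 16,  s[21] = 12,  s[22] = 9,  s[23] = 14,  s[24] = 25,  s[25] = 26,  s[26] = 5,  s[27] = 11,  s[28] = 1,  s[29] = 8.
The sequence repeats with period 28.
So s[202] = s[1 + ((202-1) mod 28)] = s[6] = 13.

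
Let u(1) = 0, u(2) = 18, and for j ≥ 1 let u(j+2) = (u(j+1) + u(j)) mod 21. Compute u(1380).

15

u(1) = 0,  u(2) = 18,  u(3) = 18,  u(4) = 15,  u(5) = 12,  u(6) = 6,  u(7) = 18,  u(8) = 3,  u(9) = 0,  u(10) = 3,  u(11) = 3,  u(12) = 6,  u(13) = 9,  u(14) = 15,  u(15) = 3,  u(16) = 18,  u(17) = 0,  u(18) = 18.
Since (u(17), u(18)) = (u(1), u(2)) = (0, 18) (two consecutive terms determine the rest), the sequence is periodic with period 16.
(1380 - 1) mod 16 = 3, so u(1380) = u(4) = 15.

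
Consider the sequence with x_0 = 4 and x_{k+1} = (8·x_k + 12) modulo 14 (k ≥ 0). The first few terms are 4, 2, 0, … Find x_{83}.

6

Computing terms: x_0 = 4,  x_1 = 2,  x_2 = 0,  x_3 = 12,  x_4 = 10,  x_5 = 8,  x_6 = 6,  x_7 = 4.
The sequence repeats with period 7.
So x_{83} = x_{0 + ((83-0) mod 7)} = x_6 = 6.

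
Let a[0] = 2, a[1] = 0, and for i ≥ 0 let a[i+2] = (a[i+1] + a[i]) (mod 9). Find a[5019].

Computing terms: a[0] = 2, a[1] = 0, a[2] = 2, a[3] = 2, a[4] = 4, a[5] = 6, a[6] = 1, a[7] = 7, a[8] = 8, a[9] = 6, a[10] = 5, a[11] = 2, a[12] = 7, a[13] = 0, a[14] = 7, a[15] = 7, a[16] = 5, a[17] = 3, a[18] = 8, a[19] = 2, a[20] = 1, a[21] = 3, a[22] = 4, a[23] = 7, a[24] = 2, a[25] = 0.
Since (a[24], a[25]) = (a[0], a[1]) = (2, 0) (two consecutive terms determine the rest), the sequence is periodic with period 24.
(5019 - 0) mod 24 = 3, so a[5019] = a[3] = 2.

2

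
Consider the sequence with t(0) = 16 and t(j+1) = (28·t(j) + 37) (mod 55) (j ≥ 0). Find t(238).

t(0) = 16,  t(1) = 45,  t(2) = 32,  t(3) = 53,  t(4) = 36,  t(5) = 0,  t(6) = 37,  t(7) = 28,  t(8) = 51,  t(9) = 35,  t(10) = 27,  t(11) = 23,  t(12) = 21,  t(13) = 20,  t(14) = 47,  t(15) = 33,  t(16) = 26,  t(17) = 50,  t(18) = 7,  t(19) = 13,  t(20) = 16.
Since t(20) = t(0) = 16, the sequence is periodic with period 20.
(238 - 0) mod 20 = 18, so t(238) = t(18) = 7.

7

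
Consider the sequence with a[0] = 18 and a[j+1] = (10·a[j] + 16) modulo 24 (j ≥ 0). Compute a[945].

0

Listing terms: a[0] = 18, a[1] = 4, a[2] = 8, a[3] = 0, a[4] = 16, a[5] = 8.
Since a[5] = a[2] = 8, the sequence is eventually periodic: after a pre-period of length 2 it cycles with period 3.
For j ≥ 2, a[j] depends only on (j - 2) mod 3. (945 - 2) mod 3 = 1, so a[945] = a[3] = 0.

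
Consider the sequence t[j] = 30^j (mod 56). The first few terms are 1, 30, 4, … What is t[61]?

16

t[0] = 1, t[1] = 30, t[2] = 4, t[3] = 8, t[4] = 16, t[5] = 32, t[6] = 8.
Since t[6] = t[3] = 8, the sequence is eventually periodic: after a pre-period of length 3 it cycles with period 3.
For j ≥ 3, t[j] depends only on (j - 3) mod 3. (61 - 3) mod 3 = 1, so t[61] = t[4] = 16.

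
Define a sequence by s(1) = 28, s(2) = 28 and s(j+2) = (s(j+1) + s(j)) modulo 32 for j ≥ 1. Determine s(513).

24

Listing terms: s(1) = 28,  s(2) = 28,  s(3) = 24,  s(4) = 20,  s(5) = 12,  s(6) = 0,  s(7) = 12,  s(8) = 12,  s(9) = 24,  s(10) = 4,  s(11) = 28,  s(12) = 0,  s(13) = 28,  s(14) = 28.
Since (s(13), s(14)) = (s(1), s(2)) = (28, 28) (two consecutive terms determine the rest), the sequence is periodic with period 12.
(513 - 1) mod 12 = 8, so s(513) = s(9) = 24.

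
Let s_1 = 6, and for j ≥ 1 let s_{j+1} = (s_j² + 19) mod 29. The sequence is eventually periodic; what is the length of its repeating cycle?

Listing terms: s_1 = 6; s_2 = 26; s_3 = 28; s_4 = 20; s_5 = 13; s_6 = 14; s_7 = 12; s_8 = 18; s_9 = 24; s_{10} = 15; s_{11} = 12.
Since s_{11} = s_7 = 12, the sequence is eventually periodic: after a pre-period of length 6 it cycles with period 4.

4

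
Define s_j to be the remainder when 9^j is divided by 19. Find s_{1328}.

Listing terms: s_0 = 1, s_1 = 9, s_2 = 5, s_3 = 7, s_4 = 6, s_5 = 16, s_6 = 11, s_7 = 4, s_8 = 17, s_9 = 1.
Since s_9 = s_0 = 1, the sequence is periodic with period 9.
(1328 - 0) mod 9 = 5, so s_{1328} = s_5 = 16.

16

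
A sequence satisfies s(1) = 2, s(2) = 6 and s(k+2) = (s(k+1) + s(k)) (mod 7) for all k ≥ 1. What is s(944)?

4

s(1) = 2,  s(2) = 6,  s(3) = 1,  s(4) = 0,  s(5) = 1,  s(6) = 1,  s(7) = 2,  s(8) = 3,  s(9) = 5,  s(10) = 1,  s(11) = 6,  s(12) = 0,  s(13) = 6,  s(14) = 6,  s(15) = 5,  s(16) = 4,  s(17) = 2,  s(18) = 6.
Since (s(17), s(18)) = (s(1), s(2)) = (2, 6) (two consecutive terms determine the rest), the sequence is periodic with period 16.
(944 - 1) mod 16 = 15, so s(944) = s(16) = 4.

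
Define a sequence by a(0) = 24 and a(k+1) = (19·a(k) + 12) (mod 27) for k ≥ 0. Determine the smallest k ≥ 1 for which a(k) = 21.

2

Listing terms: a(0) = 24; a(1) = 9; a(2) = 21; a(3) = 6; a(4) = 18; a(5) = 3; a(6) = 15; a(7) = 0; a(8) = 12; a(9) = 24.
The sequence repeats with period 9.
The value 21 first appears (with k ≥ 1) at a(2).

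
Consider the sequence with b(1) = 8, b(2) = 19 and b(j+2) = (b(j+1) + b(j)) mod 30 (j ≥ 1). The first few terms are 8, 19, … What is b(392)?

11

Listing terms: b(1) = 8; b(2) = 19; b(3) = 27; b(4) = 16; b(5) = 13; b(6) = 29; b(7) = 12; b(8) = 11; b(9) = 23; b(10) = 4; b(11) = 27; b(12) = 1; b(13) = 28; b(14) = 29; b(15) = 27; b(16) = 26; b(17) = 23; b(18) = 19; b(19) = 12; b(20) = 1; b(21) = 13; b(22) = 14; b(23) = 27; b(24) = 11; b(25) = 8; b(26) = 19.
Since (b(25), b(26)) = (b(1), b(2)) = (8, 19) (two consecutive terms determine the rest), the sequence is periodic with period 24.
So b(392) = b(1 + ((392-1) mod 24)) = b(8) = 11.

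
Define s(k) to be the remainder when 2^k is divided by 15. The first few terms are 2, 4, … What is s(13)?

2

Computing terms: s(1) = 2, s(2) = 4, s(3) = 8, s(4) = 1, s(5) = 2.
Since s(5) = s(1) = 2, the sequence is periodic with period 4.
So s(13) = s(1 + ((13-1) mod 4)) = s(1) = 2.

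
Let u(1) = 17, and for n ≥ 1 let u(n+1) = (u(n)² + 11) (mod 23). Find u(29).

1

We have u(1) = 17, u(2) = 1, u(3) = 12, u(4) = 17.
Since u(4) = u(1) = 17, the sequence is periodic with period 3.
(29 - 1) mod 3 = 1, so u(29) = u(2) = 1.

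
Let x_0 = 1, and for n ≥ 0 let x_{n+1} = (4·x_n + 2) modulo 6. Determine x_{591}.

4

Listing terms: x_0 = 1; x_1 = 0; x_2 = 2; x_3 = 4; x_4 = 0.
Since x_4 = x_1 = 0, the sequence is eventually periodic: after a pre-period of length 1 it cycles with period 3.
For n ≥ 1, x_n depends only on (n - 1) mod 3. (591 - 1) mod 3 = 2, so x_{591} = x_3 = 4.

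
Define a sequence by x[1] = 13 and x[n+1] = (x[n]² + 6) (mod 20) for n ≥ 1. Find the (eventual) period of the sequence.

x[1] = 13,  x[2] = 15,  x[3] = 11,  x[4] = 7,  x[5] = 15.
Since x[5] = x[2] = 15, the sequence is eventually periodic: after a pre-period of length 1 it cycles with period 3.

3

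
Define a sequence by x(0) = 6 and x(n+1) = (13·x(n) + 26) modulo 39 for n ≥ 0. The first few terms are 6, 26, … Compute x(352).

Computing terms: x(0) = 6, x(1) = 26, x(2) = 13, x(3) = 0, x(4) = 26.
Since x(4) = x(1) = 26, the sequence is eventually periodic: after a pre-period of length 1 it cycles with period 3.
For n ≥ 1, x(n) depends only on (n - 1) mod 3. (352 - 1) mod 3 = 0, so x(352) = x(1) = 26.

26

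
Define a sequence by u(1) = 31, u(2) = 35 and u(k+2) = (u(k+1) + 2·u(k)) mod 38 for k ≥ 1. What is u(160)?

Computing terms: u(1) = 31; u(2) = 35; u(3) = 21; u(4) = 15; u(5) = 19; u(6) = 11; u(7) = 11; u(8) = 33; u(9) = 17; u(10) = 7; u(11) = 3; u(12) = 17; u(13) = 23; u(14) = 19; u(15) = 27; u(16) = 27; u(17) = 5; u(18) = 21; u(19) = 31; u(20) = 35.
Since (u(19), u(20)) = (u(1), u(2)) = (31, 35) (two consecutive terms determine the rest), the sequence is periodic with period 18.
So u(160) = u(1 + ((160-1) mod 18)) = u(16) = 27.

27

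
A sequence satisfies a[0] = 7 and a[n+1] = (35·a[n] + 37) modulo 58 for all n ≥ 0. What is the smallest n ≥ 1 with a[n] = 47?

2

Listing terms: a[0] = 7,  a[1] = 50,  a[2] = 47,  a[3] = 0,  a[4] = 37,  a[5] = 56,  a[6] = 25,  a[7] = 42,  a[8] = 57,  a[9] = 2,  a[10] = 49,  a[11] = 12,  a[12] = 51,  a[13] = 24,  a[14] = 7.
The sequence repeats with period 14.
The value 47 first appears (with n ≥ 1) at a[2].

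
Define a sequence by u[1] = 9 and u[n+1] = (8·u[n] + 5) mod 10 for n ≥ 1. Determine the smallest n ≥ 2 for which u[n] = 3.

Listing terms: u[1] = 9; u[2] = 7; u[3] = 1; u[4] = 3; u[5] = 9.
Since u[5] = u[1] = 9, the sequence is periodic with period 4.
The value 3 first appears (with n ≥ 2) at u[4].

4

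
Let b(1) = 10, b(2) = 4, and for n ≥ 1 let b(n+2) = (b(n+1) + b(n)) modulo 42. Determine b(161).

Computing terms: b(1) = 10,  b(2) = 4,  b(3) = 14,  b(4) = 18,  b(5) = 32,  b(6) = 8,  b(7) = 40,  b(8) = 6,  b(9) = 4,  b(10) = 10,  b(11) = 14,  b(12) = 24,  b(13) = 38,  b(14) = 20,  b(15) = 16,  b(16) = 36,  b(17) = 10,  b(18) = 4.
Since (b(17), b(18)) = (b(1), b(2)) = (10, 4) (two consecutive terms determine the rest), the sequence is periodic with period 16.
So b(161) = b(1 + ((161-1) mod 16)) = b(1) = 10.

10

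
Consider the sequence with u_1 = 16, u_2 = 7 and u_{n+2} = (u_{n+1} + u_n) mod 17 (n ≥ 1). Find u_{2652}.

Listing terms: u_1 = 16,  u_2 = 7,  u_3 = 6,  u_4 = 13,  u_5 = 2,  u_6 = 15,  u_7 = 0,  u_8 = 15,  u_9 = 15,  u_{10} = 13,  u_{11} = 11,  u_{12} = 7,  u_{13} = 1,  u_{14} = 8,  u_{15} = 9,  u_{16} = 0,  u_{17} = 9,  u_{18} = 9,  u_{19} = 1,  u_{20} = 10,  u_{21} = 11,  u_{22} = 4,  u_{23} = 15,  u_{24} = 2,  u_{25} = 0,  u_{26} = 2,  u_{27} = 2,  u_{28} = 4,  u_{29} = 6,  u_{30} = 10,  u_{31} = 16,  u_{32} = 9,  u_{33} = 8,  u_{34} = 0,  u_{35} = 8,  u_{36} = 8,  u_{37} = 16,  u_{38} = 7.
The sequence repeats with period 36.
(2652 - 1) mod 36 = 23, so u_{2652} = u_{24} = 2.

2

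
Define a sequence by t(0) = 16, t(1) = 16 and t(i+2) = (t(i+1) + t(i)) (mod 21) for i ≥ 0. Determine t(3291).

15

Computing terms: t(0) = 16; t(1) = 16; t(2) = 11; t(3) = 6; t(4) = 17; t(5) = 2; t(6) = 19; t(7) = 0; t(8) = 19; t(9) = 19; t(10) = 17; t(11) = 15; t(12) = 11; t(13) = 5; t(14) = 16; t(15) = 0; t(16) = 16; t(17) = 16.
Since (t(16), t(17)) = (t(0), t(1)) = (16, 16) (two consecutive terms determine the rest), the sequence is periodic with period 16.
So t(3291) = t(0 + ((3291-0) mod 16)) = t(11) = 15.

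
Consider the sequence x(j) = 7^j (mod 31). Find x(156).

x(0) = 1, x(1) = 7, x(2) = 18, x(3) = 2, x(4) = 14, x(5) = 5, x(6) = 4, x(7) = 28, x(8) = 10, x(9) = 8, x(10) = 25, x(11) = 20, x(12) = 16, x(13) = 19, x(14) = 9, x(15) = 1.
Since x(15) = x(0) = 1, the sequence is periodic with period 15.
(156 - 0) mod 15 = 6, so x(156) = x(6) = 4.

4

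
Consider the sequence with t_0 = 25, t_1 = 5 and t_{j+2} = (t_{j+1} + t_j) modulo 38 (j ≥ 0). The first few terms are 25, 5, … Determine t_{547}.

Computing terms: t_0 = 25,  t_1 = 5,  t_2 = 30,  t_3 = 35,  t_4 = 27,  t_5 = 24,  t_6 = 13,  t_7 = 37,  t_8 = 12,  t_9 = 11,  t_{10} = 23,  t_{11} = 34,  t_{12} = 19,  t_{13} = 15,  t_{14} = 34,  t_{15} = 11,  t_{16} = 7,  t_{17} = 18,  t_{18} = 25,  t_{19} = 5.
The sequence repeats with period 18.
(547 - 0) mod 18 = 7, so t_{547} = t_7 = 37.

37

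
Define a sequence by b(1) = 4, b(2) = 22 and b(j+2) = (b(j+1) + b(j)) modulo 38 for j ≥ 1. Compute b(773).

We have b(1) = 4; b(2) = 22; b(3) = 26; b(4) = 10; b(5) = 36; b(6) = 8; b(7) = 6; b(8) = 14; b(9) = 20; b(10) = 34; b(11) = 16; b(12) = 12; b(13) = 28; b(14) = 2; b(15) = 30; b(16) = 32; b(17) = 24; b(18) = 18; b(19) = 4; b(20) = 22.
Since (b(19), b(20)) = (b(1), b(2)) = (4, 22) (two consecutive terms determine the rest), the sequence is periodic with period 18.
(773 - 1) mod 18 = 16, so b(773) = b(17) = 24.

24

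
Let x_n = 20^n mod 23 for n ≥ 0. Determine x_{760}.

We have x_0 = 1, x_1 = 20, x_2 = 9, x_3 = 19, x_4 = 12, x_5 = 10, x_6 = 16, x_7 = 21, x_8 = 6, x_9 = 5, x_{10} = 8, x_{11} = 22, x_{12} = 3, x_{13} = 14, x_{14} = 4, x_{15} = 11, x_{16} = 13, x_{17} = 7, x_{18} = 2, x_{19} = 17, x_{20} = 18, x_{21} = 15, x_{22} = 1.
Since x_{22} = x_0 = 1, the sequence is periodic with period 22.
(760 - 0) mod 22 = 12, so x_{760} = x_{12} = 3.

3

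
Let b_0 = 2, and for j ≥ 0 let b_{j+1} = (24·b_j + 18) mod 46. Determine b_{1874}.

We have b_0 = 2,  b_1 = 20,  b_2 = 38,  b_3 = 10,  b_4 = 28,  b_5 = 0,  b_6 = 18,  b_7 = 36,  b_8 = 8,  b_9 = 26,  b_{10} = 44,  b_{11} = 16,  b_{12} = 34,  b_{13} = 6,  b_{14} = 24,  b_{15} = 42,  b_{16} = 14,  b_{17} = 32,  b_{18} = 4,  b_{19} = 22,  b_{20} = 40,  b_{21} = 12,  b_{22} = 30,  b_{23} = 2.
The sequence repeats with period 23.
So b_{1874} = b_{0 + ((1874-0) mod 23)} = b_{11} = 16.

16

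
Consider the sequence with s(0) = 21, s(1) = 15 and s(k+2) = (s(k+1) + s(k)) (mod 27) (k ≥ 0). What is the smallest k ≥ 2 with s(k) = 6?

Computing terms: s(0) = 21; s(1) = 15; s(2) = 9; s(3) = 24; s(4) = 6; s(5) = 3; s(6) = 9; s(7) = 12; s(8) = 21; s(9) = 6; s(10) = 0; s(11) = 6; s(12) = 6; s(13) = 12; s(14) = 18; s(15) = 3; s(16) = 21; s(17) = 24; s(18) = 18; s(19) = 15; s(20) = 6; s(21) = 21; s(22) = 0; s(23) = 21; s(24) = 21; s(25) = 15.
The sequence repeats with period 24.
The value 6 first appears (with k ≥ 2) at s(4).

4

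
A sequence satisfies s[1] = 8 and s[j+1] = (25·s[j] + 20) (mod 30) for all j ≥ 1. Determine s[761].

Computing terms: s[1] = 8, s[2] = 10, s[3] = 0, s[4] = 20, s[5] = 10.
Since s[5] = s[2] = 10, the sequence is eventually periodic: after a pre-period of length 1 it cycles with period 3.
For j ≥ 2, s[j] depends only on (j - 2) mod 3. (761 - 2) mod 3 = 0, so s[761] = s[2] = 10.

10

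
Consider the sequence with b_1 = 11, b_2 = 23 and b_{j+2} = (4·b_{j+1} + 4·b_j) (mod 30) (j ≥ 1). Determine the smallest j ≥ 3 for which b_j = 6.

4

b_1 = 11,  b_2 = 23,  b_3 = 16,  b_4 = 6,  b_5 = 28,  b_6 = 16,  b_7 = 26,  b_8 = 18,  b_9 = 26,  b_{10} = 26,  b_{11} = 28,  b_{12} = 6,  b_{13} = 16,  b_{14} = 28,  b_{15} = 26,  b_{16} = 6,  b_{17} = 8,  b_{18} = 26,  b_{19} = 16,  b_{20} = 18,  b_{21} = 16,  b_{22} = 16,  b_{23} = 8,  b_{24} = 6,  b_{25} = 26,  b_{26} = 8,  b_{27} = 16,  b_{28} = 6.
Since (b_{27}, b_{28}) = (b_3, b_4) = (16, 6) (two consecutive terms determine the rest), the sequence is eventually periodic: after a pre-period of length 2 it cycles with period 24.
The value 6 first appears (with j ≥ 3) at b_4.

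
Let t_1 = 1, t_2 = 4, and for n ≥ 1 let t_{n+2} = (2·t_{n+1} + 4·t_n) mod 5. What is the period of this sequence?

5

t_1 = 1; t_2 = 4; t_3 = 2; t_4 = 0; t_5 = 3; t_6 = 1; t_7 = 4.
Since (t_6, t_7) = (t_1, t_2) = (1, 4) (two consecutive terms determine the rest), the sequence is periodic with period 5.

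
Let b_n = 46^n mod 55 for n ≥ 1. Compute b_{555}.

Listing terms: b_1 = 46; b_2 = 26; b_3 = 41; b_4 = 16; b_5 = 21; b_6 = 31; b_7 = 51; b_8 = 36; b_9 = 6; b_{10} = 1; b_{11} = 46.
Since b_{11} = b_1 = 46, the sequence is periodic with period 10.
(555 - 1) mod 10 = 4, so b_{555} = b_5 = 21.

21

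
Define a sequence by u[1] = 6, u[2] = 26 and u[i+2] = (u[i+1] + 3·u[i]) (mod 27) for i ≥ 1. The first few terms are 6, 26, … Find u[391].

14

We have u[1] = 6, u[2] = 26, u[3] = 17, u[4] = 14, u[5] = 11, u[6] = 26, u[7] = 5, u[8] = 2, u[9] = 17, u[10] = 23, u[11] = 20, u[12] = 8, u[13] = 14, u[14] = 11.
Since (u[13], u[14]) = (u[4], u[5]) = (14, 11) (two consecutive terms determine the rest), the sequence is eventually periodic: after a pre-period of length 3 it cycles with period 9.
For i ≥ 4, u[i] depends only on (i - 4) mod 9. (391 - 4) mod 9 = 0, so u[391] = u[4] = 14.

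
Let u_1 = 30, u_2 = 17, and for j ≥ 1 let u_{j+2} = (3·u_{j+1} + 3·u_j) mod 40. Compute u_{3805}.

Computing terms: u_1 = 30, u_2 = 17, u_3 = 21, u_4 = 34, u_5 = 5, u_6 = 37, u_7 = 6, u_8 = 9, u_9 = 5, u_{10} = 2, u_{11} = 21, u_{12} = 29, u_{13} = 30, u_{14} = 17.
Since (u_{13}, u_{14}) = (u_1, u_2) = (30, 17) (two consecutive terms determine the rest), the sequence is periodic with period 12.
So u_{3805} = u_{1 + ((3805-1) mod 12)} = u_1 = 30.

30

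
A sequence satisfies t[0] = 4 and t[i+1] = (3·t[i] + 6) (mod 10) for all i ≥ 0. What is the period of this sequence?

We have t[0] = 4,  t[1] = 8,  t[2] = 0,  t[3] = 6,  t[4] = 4.
The sequence repeats with period 4.

4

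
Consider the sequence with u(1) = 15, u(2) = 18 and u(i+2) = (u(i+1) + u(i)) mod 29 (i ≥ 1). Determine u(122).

28

Listing terms: u(1) = 15,  u(2) = 18,  u(3) = 4,  u(4) = 22,  u(5) = 26,  u(6) = 19,  u(7) = 16,  u(8) = 6,  u(9) = 22,  u(10) = 28,  u(11) = 21,  u(12) = 20,  u(13) = 12,  u(14) = 3,  u(15) = 15,  u(16) = 18.
Since (u(15), u(16)) = (u(1), u(2)) = (15, 18) (two consecutive terms determine the rest), the sequence is periodic with period 14.
(122 - 1) mod 14 = 9, so u(122) = u(10) = 28.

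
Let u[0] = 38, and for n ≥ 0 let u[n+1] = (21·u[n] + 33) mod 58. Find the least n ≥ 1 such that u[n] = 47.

We have u[0] = 38; u[1] = 19; u[2] = 26; u[3] = 57; u[4] = 12; u[5] = 53; u[6] = 44; u[7] = 29; u[8] = 4; u[9] = 1; u[10] = 54; u[11] = 7; u[12] = 6; u[13] = 43; u[14] = 8; u[15] = 27; u[16] = 20; u[17] = 47; u[18] = 34; u[19] = 51; u[20] = 2; u[21] = 17; u[22] = 42; u[23] = 45; u[24] = 50; u[25] = 39; u[26] = 40; u[27] = 3; u[28] = 38.
The sequence repeats with period 28.
The value 47 first appears (with n ≥ 1) at u[17].

17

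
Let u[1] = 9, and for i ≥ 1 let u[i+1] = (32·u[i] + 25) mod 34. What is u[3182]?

Listing terms: u[1] = 9, u[2] = 7, u[3] = 11, u[4] = 3, u[5] = 19, u[6] = 21, u[7] = 17, u[8] = 25, u[9] = 9.
Since u[9] = u[1] = 9, the sequence is periodic with period 8.
(3182 - 1) mod 8 = 5, so u[3182] = u[6] = 21.

21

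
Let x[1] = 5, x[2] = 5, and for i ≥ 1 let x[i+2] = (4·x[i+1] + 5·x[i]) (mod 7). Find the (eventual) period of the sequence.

6

Computing terms: x[1] = 5,  x[2] = 5,  x[3] = 3,  x[4] = 2,  x[5] = 2,  x[6] = 4,  x[7] = 5,  x[8] = 5.
The sequence repeats with period 6.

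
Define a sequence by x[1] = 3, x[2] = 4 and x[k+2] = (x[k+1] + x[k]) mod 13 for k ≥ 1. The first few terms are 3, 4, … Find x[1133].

11

Listing terms: x[1] = 3, x[2] = 4, x[3] = 7, x[4] = 11, x[5] = 5, x[6] = 3, x[7] = 8, x[8] = 11, x[9] = 6, x[10] = 4, x[11] = 10, x[12] = 1, x[13] = 11, x[14] = 12, x[15] = 10, x[16] = 9, x[17] = 6, x[18] = 2, x[19] = 8, x[20] = 10, x[21] = 5, x[22] = 2, x[23] = 7, x[24] = 9, x[25] = 3, x[26] = 12, x[27] = 2, x[28] = 1, x[29] = 3, x[30] = 4.
Since (x[29], x[30]) = (x[1], x[2]) = (3, 4) (two consecutive terms determine the rest), the sequence is periodic with period 28.
(1133 - 1) mod 28 = 12, so x[1133] = x[13] = 11.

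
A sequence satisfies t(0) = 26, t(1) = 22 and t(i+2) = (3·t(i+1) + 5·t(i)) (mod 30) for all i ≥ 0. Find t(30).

t(0) = 26; t(1) = 22; t(2) = 16; t(3) = 8; t(4) = 14; t(5) = 22; t(6) = 16.
Since (t(5), t(6)) = (t(1), t(2)) = (22, 16) (two consecutive terms determine the rest), the sequence is eventually periodic: after a pre-period of length 1 it cycles with period 4.
For i ≥ 1, t(i) depends only on (i - 1) mod 4. (30 - 1) mod 4 = 1, so t(30) = t(2) = 16.

16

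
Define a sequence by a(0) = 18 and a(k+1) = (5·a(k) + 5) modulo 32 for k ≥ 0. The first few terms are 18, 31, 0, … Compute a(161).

31

Computing terms: a(0) = 18; a(1) = 31; a(2) = 0; a(3) = 5; a(4) = 30; a(5) = 27; a(6) = 12; a(7) = 1; a(8) = 10; a(9) = 23; a(10) = 24; a(11) = 29; a(12) = 22; a(13) = 19; a(14) = 4; a(15) = 25; a(16) = 2; a(17) = 15; a(18) = 16; a(19) = 21; a(20) = 14; a(21) = 11; a(22) = 28; a(23) = 17; a(24) = 26; a(25) = 7; a(26) = 8; a(27) = 13; a(28) = 6; a(29) = 3; a(30) = 20; a(31) = 9; a(32) = 18.
The sequence repeats with period 32.
(161 - 0) mod 32 = 1, so a(161) = a(1) = 31.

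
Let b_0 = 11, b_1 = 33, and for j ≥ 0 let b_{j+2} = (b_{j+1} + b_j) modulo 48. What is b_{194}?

We have b_0 = 11,  b_1 = 33,  b_2 = 44,  b_3 = 29,  b_4 = 25,  b_5 = 6,  b_6 = 31,  b_7 = 37,  b_8 = 20,  b_9 = 9,  b_{10} = 29,  b_{11} = 38,  b_{12} = 19,  b_{13} = 9,  b_{14} = 28,  b_{15} = 37,  b_{16} = 17,  b_{17} = 6,  b_{18} = 23,  b_{19} = 29,  b_{20} = 4,  b_{21} = 33,  b_{22} = 37,  b_{23} = 22,  b_{24} = 11,  b_{25} = 33.
Since (b_{24}, b_{25}) = (b_0, b_1) = (11, 33) (two consecutive terms determine the rest), the sequence is periodic with period 24.
So b_{194} = b_{0 + ((194-0) mod 24)} = b_2 = 44.

44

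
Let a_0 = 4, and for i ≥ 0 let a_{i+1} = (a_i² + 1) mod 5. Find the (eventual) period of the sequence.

3

Computing terms: a_0 = 4; a_1 = 2; a_2 = 0; a_3 = 1; a_4 = 2.
Since a_4 = a_1 = 2, the sequence is eventually periodic: after a pre-period of length 1 it cycles with period 3.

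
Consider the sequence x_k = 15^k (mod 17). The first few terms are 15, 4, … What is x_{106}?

4

x_1 = 15, x_2 = 4, x_3 = 9, x_4 = 16, x_5 = 2, x_6 = 13, x_7 = 8, x_8 = 1, x_9 = 15.
Since x_9 = x_1 = 15, the sequence is periodic with period 8.
So x_{106} = x_{1 + ((106-1) mod 8)} = x_2 = 4.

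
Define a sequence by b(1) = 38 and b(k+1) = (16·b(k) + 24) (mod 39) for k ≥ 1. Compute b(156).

35

Computing terms: b(1) = 38,  b(2) = 8,  b(3) = 35,  b(4) = 38.
Since b(4) = b(1) = 38, the sequence is periodic with period 3.
(156 - 1) mod 3 = 2, so b(156) = b(3) = 35.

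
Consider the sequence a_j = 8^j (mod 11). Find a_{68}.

a_1 = 8,  a_2 = 9,  a_3 = 6,  a_4 = 4,  a_5 = 10,  a_6 = 3,  a_7 = 2,  a_8 = 5,  a_9 = 7,  a_{10} = 1,  a_{11} = 8.
The sequence repeats with period 10.
(68 - 1) mod 10 = 7, so a_{68} = a_8 = 5.

5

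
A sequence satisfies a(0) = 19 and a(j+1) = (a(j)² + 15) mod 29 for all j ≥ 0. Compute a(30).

10

We have a(0) = 19, a(1) = 28, a(2) = 16, a(3) = 10, a(4) = 28.
Since a(4) = a(1) = 28, the sequence is eventually periodic: after a pre-period of length 1 it cycles with period 3.
For j ≥ 1, a(j) depends only on (j - 1) mod 3. (30 - 1) mod 3 = 2, so a(30) = a(3) = 10.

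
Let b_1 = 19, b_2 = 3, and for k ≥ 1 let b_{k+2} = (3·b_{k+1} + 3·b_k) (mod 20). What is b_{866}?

Computing terms: b_1 = 19; b_2 = 3; b_3 = 6; b_4 = 7; b_5 = 19; b_6 = 18; b_7 = 11; b_8 = 7; b_9 = 14; b_{10} = 3; b_{11} = 11; b_{12} = 2; b_{13} = 19; b_{14} = 3.
Since (b_{13}, b_{14}) = (b_1, b_2) = (19, 3) (two consecutive terms determine the rest), the sequence is periodic with period 12.
(866 - 1) mod 12 = 1, so b_{866} = b_2 = 3.

3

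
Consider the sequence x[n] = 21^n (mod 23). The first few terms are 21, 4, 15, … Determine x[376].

Computing terms: x[1] = 21; x[2] = 4; x[3] = 15; x[4] = 16; x[5] = 14; x[6] = 18; x[7] = 10; x[8] = 3; x[9] = 17; x[10] = 12; x[11] = 22; x[12] = 2; x[13] = 19; x[14] = 8; x[15] = 7; x[16] = 9; x[17] = 5; x[18] = 13; x[19] = 20; x[20] = 6; x[21] = 11; x[22] = 1; x[23] = 21.
Since x[23] = x[1] = 21, the sequence is periodic with period 22.
(376 - 1) mod 22 = 1, so x[376] = x[2] = 4.

4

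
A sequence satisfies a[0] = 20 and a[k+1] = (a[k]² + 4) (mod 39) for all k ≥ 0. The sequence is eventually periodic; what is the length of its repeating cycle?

We have a[0] = 20, a[1] = 14, a[2] = 5, a[3] = 29, a[4] = 26, a[5] = 17, a[6] = 20.
Since a[6] = a[0] = 20, the sequence is periodic with period 6.

6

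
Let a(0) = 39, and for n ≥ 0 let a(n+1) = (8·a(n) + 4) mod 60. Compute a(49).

a(0) = 39,  a(1) = 16,  a(2) = 12,  a(3) = 40,  a(4) = 24,  a(5) = 16.
Since a(5) = a(1) = 16, the sequence is eventually periodic: after a pre-period of length 1 it cycles with period 4.
For n ≥ 1, a(n) depends only on (n - 1) mod 4. (49 - 1) mod 4 = 0, so a(49) = a(1) = 16.

16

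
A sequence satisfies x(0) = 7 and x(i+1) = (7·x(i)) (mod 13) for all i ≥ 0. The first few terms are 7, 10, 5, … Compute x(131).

x(0) = 7, x(1) = 10, x(2) = 5, x(3) = 9, x(4) = 11, x(5) = 12, x(6) = 6, x(7) = 3, x(8) = 8, x(9) = 4, x(10) = 2, x(11) = 1, x(12) = 7.
The sequence repeats with period 12.
So x(131) = x(0 + ((131-0) mod 12)) = x(11) = 1.

1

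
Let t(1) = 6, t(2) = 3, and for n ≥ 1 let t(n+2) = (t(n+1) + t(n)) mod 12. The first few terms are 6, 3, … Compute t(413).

9

t(1) = 6, t(2) = 3, t(3) = 9, t(4) = 0, t(5) = 9, t(6) = 9, t(7) = 6, t(8) = 3.
Since (t(7), t(8)) = (t(1), t(2)) = (6, 3) (two consecutive terms determine the rest), the sequence is periodic with period 6.
So t(413) = t(1 + ((413-1) mod 6)) = t(5) = 9.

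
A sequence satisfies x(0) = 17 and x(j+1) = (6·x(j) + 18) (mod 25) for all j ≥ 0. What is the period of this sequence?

We have x(0) = 17; x(1) = 20; x(2) = 13; x(3) = 21; x(4) = 19; x(5) = 7; x(6) = 10; x(7) = 3; x(8) = 11; x(9) = 9; x(10) = 22; x(11) = 0; x(12) = 18; x(13) = 1; x(14) = 24; x(15) = 12; x(16) = 15; x(17) = 8; x(18) = 16; x(19) = 14; x(20) = 2; x(21) = 5; x(22) = 23; x(23) = 6; x(24) = 4; x(25) = 17.
The sequence repeats with period 25.

25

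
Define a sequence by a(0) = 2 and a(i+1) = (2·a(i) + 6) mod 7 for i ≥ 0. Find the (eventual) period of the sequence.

3

Listing terms: a(0) = 2; a(1) = 3; a(2) = 5; a(3) = 2.
The sequence repeats with period 3.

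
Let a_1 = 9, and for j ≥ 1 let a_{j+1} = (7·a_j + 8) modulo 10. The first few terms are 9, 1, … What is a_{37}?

Listing terms: a_1 = 9; a_2 = 1; a_3 = 5; a_4 = 3; a_5 = 9.
Since a_5 = a_1 = 9, the sequence is periodic with period 4.
So a_{37} = a_{1 + ((37-1) mod 4)} = a_1 = 9.

9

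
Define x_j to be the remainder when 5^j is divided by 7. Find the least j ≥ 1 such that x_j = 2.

4

x_0 = 1, x_1 = 5, x_2 = 4, x_3 = 6, x_4 = 2, x_5 = 3, x_6 = 1.
The sequence repeats with period 6.
The value 2 first appears (with j ≥ 1) at x_4.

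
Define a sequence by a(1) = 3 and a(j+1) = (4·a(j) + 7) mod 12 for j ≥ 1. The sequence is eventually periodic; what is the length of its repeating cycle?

a(1) = 3, a(2) = 7, a(3) = 11, a(4) = 3.
Since a(4) = a(1) = 3, the sequence is periodic with period 3.

3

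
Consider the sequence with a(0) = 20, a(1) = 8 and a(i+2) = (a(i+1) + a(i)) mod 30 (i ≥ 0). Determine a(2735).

0

a(0) = 20,  a(1) = 8,  a(2) = 28,  a(3) = 6,  a(4) = 4,  a(5) = 10,  a(6) = 14,  a(7) = 24,  a(8) = 8,  a(9) = 2,  a(10) = 10,  a(11) = 12,  a(12) = 22,  a(13) = 4,  a(14) = 26,  a(15) = 0,  a(16) = 26,  a(17) = 26,  a(18) = 22,  a(19) = 18,  a(20) = 10,  a(21) = 28,  a(22) = 8,  a(23) = 6,  a(24) = 14,  a(25) = 20,  a(26) = 4,  a(27) = 24,  a(28) = 28,  a(29) = 22,  a(30) = 20,  a(31) = 12,  a(32) = 2,  a(33) = 14,  a(34) = 16,  a(35) = 0,  a(36) = 16,  a(37) = 16,  a(38) = 2,  a(39) = 18,  a(40) = 20,  a(41) = 8.
Since (a(40), a(41)) = (a(0), a(1)) = (20, 8) (two consecutive terms determine the rest), the sequence is periodic with period 40.
(2735 - 0) mod 40 = 15, so a(2735) = a(15) = 0.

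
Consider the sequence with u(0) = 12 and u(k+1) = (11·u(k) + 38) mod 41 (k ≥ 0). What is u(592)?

10

We have u(0) = 12, u(1) = 6, u(2) = 22, u(3) = 34, u(4) = 2, u(5) = 19, u(6) = 1, u(7) = 8, u(8) = 3, u(9) = 30, u(10) = 40, u(11) = 27, u(12) = 7, u(13) = 33, u(14) = 32, u(15) = 21, u(16) = 23, u(17) = 4, u(18) = 0, u(19) = 38, u(20) = 5, u(21) = 11, u(22) = 36, u(23) = 24, u(24) = 15, u(25) = 39, u(26) = 16, u(27) = 9, u(28) = 14, u(29) = 28, u(30) = 18, u(31) = 31, u(32) = 10, u(33) = 25, u(34) = 26, u(35) = 37, u(36) = 35, u(37) = 13, u(38) = 17, u(39) = 20, u(40) = 12.
Since u(40) = u(0) = 12, the sequence is periodic with period 40.
(592 - 0) mod 40 = 32, so u(592) = u(32) = 10.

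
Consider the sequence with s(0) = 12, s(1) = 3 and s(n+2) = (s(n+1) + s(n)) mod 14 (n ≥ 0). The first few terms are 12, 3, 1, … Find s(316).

9

s(0) = 12; s(1) = 3; s(2) = 1; s(3) = 4; s(4) = 5; s(5) = 9; s(6) = 0; s(7) = 9; s(8) = 9; s(9) = 4; s(10) = 13; s(11) = 3; s(12) = 2; s(13) = 5; s(14) = 7; s(15) = 12; s(16) = 5; s(17) = 3; s(18) = 8; s(19) = 11; s(20) = 5; s(21) = 2; s(22) = 7; s(23) = 9; s(24) = 2; s(25) = 11; s(26) = 13; s(27) = 10; s(28) = 9; s(29) = 5; s(30) = 0; s(31) = 5; s(32) = 5; s(33) = 10; s(34) = 1; s(35) = 11; s(36) = 12; s(37) = 9; s(38) = 7; s(39) = 2; s(40) = 9; s(41) = 11; s(42) = 6; s(43) = 3; s(44) = 9; s(45) = 12; s(46) = 7; s(47) = 5; s(48) = 12; s(49) = 3.
The sequence repeats with period 48.
So s(316) = s(0 + ((316-0) mod 48)) = s(28) = 9.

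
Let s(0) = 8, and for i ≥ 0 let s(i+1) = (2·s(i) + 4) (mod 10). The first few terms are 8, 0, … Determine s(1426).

Computing terms: s(0) = 8, s(1) = 0, s(2) = 4, s(3) = 2, s(4) = 8.
The sequence repeats with period 4.
So s(1426) = s(0 + ((1426-0) mod 4)) = s(2) = 4.

4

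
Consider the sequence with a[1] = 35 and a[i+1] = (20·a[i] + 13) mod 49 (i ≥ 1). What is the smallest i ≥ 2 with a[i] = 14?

a[1] = 35; a[2] = 27; a[3] = 14; a[4] = 48; a[5] = 42; a[6] = 20; a[7] = 21; a[8] = 41; a[9] = 0; a[10] = 13; a[11] = 28; a[12] = 34; a[13] = 7; a[14] = 6; a[15] = 35.
The sequence repeats with period 14.
The value 14 first appears (with i ≥ 2) at a[3].

3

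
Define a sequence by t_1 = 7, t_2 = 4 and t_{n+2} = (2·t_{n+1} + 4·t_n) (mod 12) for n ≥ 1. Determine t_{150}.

Listing terms: t_1 = 7,  t_2 = 4,  t_3 = 0,  t_4 = 4,  t_5 = 8,  t_6 = 8,  t_7 = 0,  t_8 = 8,  t_9 = 4,  t_{10} = 4,  t_{11} = 0.
Since (t_{10}, t_{11}) = (t_2, t_3) = (4, 0) (two consecutive terms determine the rest), the sequence is eventually periodic: after a pre-period of length 1 it cycles with period 8.
For n ≥ 2, t_n depends only on (n - 2) mod 8. (150 - 2) mod 8 = 4, so t_{150} = t_6 = 8.

8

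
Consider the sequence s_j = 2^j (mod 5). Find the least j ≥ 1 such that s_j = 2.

1

We have s_0 = 1, s_1 = 2, s_2 = 4, s_3 = 3, s_4 = 1.
The sequence repeats with period 4.
The value 2 first appears (with j ≥ 1) at s_1.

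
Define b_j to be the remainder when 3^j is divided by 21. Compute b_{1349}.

Computing terms: b_0 = 1, b_1 = 3, b_2 = 9, b_3 = 6, b_4 = 18, b_5 = 12, b_6 = 15, b_7 = 3.
Since b_7 = b_1 = 3, the sequence is eventually periodic: after a pre-period of length 1 it cycles with period 6.
For j ≥ 1, b_j depends only on (j - 1) mod 6. (1349 - 1) mod 6 = 4, so b_{1349} = b_5 = 12.

12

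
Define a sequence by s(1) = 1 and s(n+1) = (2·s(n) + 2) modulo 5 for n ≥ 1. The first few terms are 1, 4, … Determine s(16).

2

We have s(1) = 1,  s(2) = 4,  s(3) = 0,  s(4) = 2,  s(5) = 1.
The sequence repeats with period 4.
So s(16) = s(1 + ((16-1) mod 4)) = s(4) = 2.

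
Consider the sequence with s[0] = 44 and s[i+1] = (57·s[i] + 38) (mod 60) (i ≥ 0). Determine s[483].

38

s[0] = 44; s[1] = 26; s[2] = 20; s[3] = 38; s[4] = 44.
The sequence repeats with period 4.
So s[483] = s[0 + ((483-0) mod 4)] = s[3] = 38.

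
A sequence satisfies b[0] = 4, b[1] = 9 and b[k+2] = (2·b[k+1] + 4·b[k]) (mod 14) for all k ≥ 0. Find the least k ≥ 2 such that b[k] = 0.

b[0] = 4; b[1] = 9; b[2] = 6; b[3] = 6; b[4] = 8; b[5] = 12; b[6] = 0; b[7] = 6; b[8] = 12; b[9] = 6; b[10] = 4; b[11] = 4; b[12] = 10; b[13] = 8; b[14] = 0; b[15] = 4; b[16] = 8; b[17] = 4; b[18] = 12; b[19] = 12; b[20] = 2; b[21] = 10; b[22] = 0; b[23] = 12; b[24] = 10; b[25] = 12; b[26] = 8; b[27] = 8; b[28] = 6; b[29] = 2; b[30] = 0; b[31] = 8; b[32] = 2; b[33] = 8; b[34] = 10; b[35] = 10; b[36] = 4; b[37] = 6; b[38] = 0; b[39] = 10; b[40] = 6; b[41] = 10; b[42] = 2; b[43] = 2; b[44] = 12; b[45] = 4; b[46] = 0; b[47] = 2; b[48] = 4; b[49] = 2; b[50] = 6; b[51] = 6.
Since (b[50], b[51]) = (b[2], b[3]) = (6, 6) (two consecutive terms determine the rest), the sequence is eventually periodic: after a pre-period of length 2 it cycles with period 48.
The value 0 first appears (with k ≥ 2) at b[6].

6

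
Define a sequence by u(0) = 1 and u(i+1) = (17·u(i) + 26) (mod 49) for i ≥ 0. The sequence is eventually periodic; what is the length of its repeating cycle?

6

We have u(0) = 1, u(1) = 43, u(2) = 22, u(3) = 8, u(4) = 15, u(5) = 36, u(6) = 1.
The sequence repeats with period 6.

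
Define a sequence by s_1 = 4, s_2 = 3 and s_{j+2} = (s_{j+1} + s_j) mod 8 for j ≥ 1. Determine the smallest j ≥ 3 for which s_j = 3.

Listing terms: s_1 = 4; s_2 = 3; s_3 = 7; s_4 = 2; s_5 = 1; s_6 = 3; s_7 = 4; s_8 = 7; s_9 = 3; s_{10} = 2; s_{11} = 5; s_{12} = 7; s_{13} = 4; s_{14} = 3.
The sequence repeats with period 12.
The value 3 first appears (with j ≥ 3) at s_6.

6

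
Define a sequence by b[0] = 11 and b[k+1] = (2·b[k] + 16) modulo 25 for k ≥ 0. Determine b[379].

Computing terms: b[0] = 11,  b[1] = 13,  b[2] = 17,  b[3] = 0,  b[4] = 16,  b[5] = 23,  b[6] = 12,  b[7] = 15,  b[8] = 21,  b[9] = 8,  b[10] = 7,  b[11] = 5,  b[12] = 1,  b[13] = 18,  b[14] = 2,  b[15] = 20,  b[16] = 6,  b[17] = 3,  b[18] = 22,  b[19] = 10,  b[20] = 11.
The sequence repeats with period 20.
So b[379] = b[0 + ((379-0) mod 20)] = b[19] = 10.

10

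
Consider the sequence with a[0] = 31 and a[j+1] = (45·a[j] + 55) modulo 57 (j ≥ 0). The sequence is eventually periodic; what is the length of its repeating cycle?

3

a[0] = 31,  a[1] = 25,  a[2] = 40,  a[3] = 31.
Since a[3] = a[0] = 31, the sequence is periodic with period 3.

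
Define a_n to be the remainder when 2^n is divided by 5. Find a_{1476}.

1

a_0 = 1,  a_1 = 2,  a_2 = 4,  a_3 = 3,  a_4 = 1.
Since a_4 = a_0 = 1, the sequence is periodic with period 4.
So a_{1476} = a_{0 + ((1476-0) mod 4)} = a_0 = 1.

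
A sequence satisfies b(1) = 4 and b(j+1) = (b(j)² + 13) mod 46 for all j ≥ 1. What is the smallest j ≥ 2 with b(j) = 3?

Computing terms: b(1) = 4, b(2) = 29, b(3) = 26, b(4) = 45, b(5) = 14, b(6) = 25, b(7) = 40, b(8) = 3, b(9) = 22, b(10) = 37, b(11) = 2, b(12) = 17, b(13) = 26.
Since b(13) = b(3) = 26, the sequence is eventually periodic: after a pre-period of length 2 it cycles with period 10.
The value 3 first appears (with j ≥ 2) at b(8).

8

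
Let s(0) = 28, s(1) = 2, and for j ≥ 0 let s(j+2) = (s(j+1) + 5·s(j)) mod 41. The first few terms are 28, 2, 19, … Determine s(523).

Computing terms: s(0) = 28, s(1) = 2, s(2) = 19, s(3) = 29, s(4) = 1, s(5) = 23, s(6) = 28, s(7) = 20, s(8) = 37, s(9) = 14, s(10) = 35, s(11) = 23, s(12) = 34, s(13) = 26, s(14) = 32, s(15) = 39, s(16) = 35, s(17) = 25, s(18) = 36, s(19) = 38, s(20) = 13, s(21) = 39, s(22) = 22, s(23) = 12, s(24) = 40, s(25) = 18, s(26) = 13, s(27) = 21, s(28) = 4, s(29) = 27, s(30) = 6, s(31) = 18, s(32) = 7, s(33) = 15, s(34) = 9, s(35) = 2, s(36) = 6, s(37) = 16, s(38) = 5, s(39) = 3, s(40) = 28, s(41) = 2.
The sequence repeats with period 40.
So s(523) = s(0 + ((523-0) mod 40)) = s(3) = 29.

29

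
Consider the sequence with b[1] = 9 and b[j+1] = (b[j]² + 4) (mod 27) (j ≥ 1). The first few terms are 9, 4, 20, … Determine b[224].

Computing terms: b[1] = 9, b[2] = 4, b[3] = 20, b[4] = 26, b[5] = 5, b[6] = 2, b[7] = 8, b[8] = 14, b[9] = 11, b[10] = 17, b[11] = 23, b[12] = 20.
Since b[12] = b[3] = 20, the sequence is eventually periodic: after a pre-period of length 2 it cycles with period 9.
For j ≥ 3, b[j] depends only on (j - 3) mod 9. (224 - 3) mod 9 = 5, so b[224] = b[8] = 14.

14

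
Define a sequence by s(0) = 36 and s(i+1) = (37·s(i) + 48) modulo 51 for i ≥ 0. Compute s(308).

s(0) = 36, s(1) = 3, s(2) = 6, s(3) = 15, s(4) = 42, s(5) = 21, s(6) = 9, s(7) = 24, s(8) = 18, s(9) = 0, s(10) = 48, s(11) = 39, s(12) = 12, s(13) = 33, s(14) = 45, s(15) = 30, s(16) = 36.
The sequence repeats with period 16.
(308 - 0) mod 16 = 4, so s(308) = s(4) = 42.

42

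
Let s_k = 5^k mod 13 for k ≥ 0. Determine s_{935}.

Listing terms: s_0 = 1, s_1 = 5, s_2 = 12, s_3 = 8, s_4 = 1.
Since s_4 = s_0 = 1, the sequence is periodic with period 4.
So s_{935} = s_{0 + ((935-0) mod 4)} = s_3 = 8.

8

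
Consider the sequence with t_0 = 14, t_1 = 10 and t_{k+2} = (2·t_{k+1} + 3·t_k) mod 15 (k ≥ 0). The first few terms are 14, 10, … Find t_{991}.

t_0 = 14,  t_1 = 10,  t_2 = 2,  t_3 = 4,  t_4 = 14,  t_5 = 10.
The sequence repeats with period 4.
So t_{991} = t_{0 + ((991-0) mod 4)} = t_3 = 4.

4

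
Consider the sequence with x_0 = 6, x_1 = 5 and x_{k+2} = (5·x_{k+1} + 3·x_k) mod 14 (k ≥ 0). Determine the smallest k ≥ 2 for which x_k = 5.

Computing terms: x_0 = 6; x_1 = 5; x_2 = 1; x_3 = 6; x_4 = 5.
The sequence repeats with period 3.
The value 5 next appears (with k ≥ 2) at x_4.

4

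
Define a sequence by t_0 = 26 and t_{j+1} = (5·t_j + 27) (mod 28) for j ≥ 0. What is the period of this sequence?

12

Computing terms: t_0 = 26,  t_1 = 17,  t_2 = 0,  t_3 = 27,  t_4 = 22,  t_5 = 25,  t_6 = 12,  t_7 = 3,  t_8 = 14,  t_9 = 13,  t_{10} = 8,  t_{11} = 11,  t_{12} = 26.
The sequence repeats with period 12.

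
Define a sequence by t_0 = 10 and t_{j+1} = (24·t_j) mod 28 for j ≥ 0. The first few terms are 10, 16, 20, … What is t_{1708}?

12

t_0 = 10, t_1 = 16, t_2 = 20, t_3 = 4, t_4 = 12, t_5 = 8, t_6 = 24, t_7 = 16.
Since t_7 = t_1 = 16, the sequence is eventually periodic: after a pre-period of length 1 it cycles with period 6.
For j ≥ 1, t_j depends only on (j - 1) mod 6. (1708 - 1) mod 6 = 3, so t_{1708} = t_4 = 12.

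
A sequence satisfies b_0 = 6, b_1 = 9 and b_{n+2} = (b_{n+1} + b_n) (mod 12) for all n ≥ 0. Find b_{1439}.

3

Computing terms: b_0 = 6, b_1 = 9, b_2 = 3, b_3 = 0, b_4 = 3, b_5 = 3, b_6 = 6, b_7 = 9.
The sequence repeats with period 6.
(1439 - 0) mod 6 = 5, so b_{1439} = b_5 = 3.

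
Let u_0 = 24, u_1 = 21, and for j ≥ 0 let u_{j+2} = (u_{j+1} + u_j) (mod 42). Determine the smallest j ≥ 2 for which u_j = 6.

30

We have u_0 = 24, u_1 = 21, u_2 = 3, u_3 = 24, u_4 = 27, u_5 = 9, u_6 = 36, u_7 = 3, u_8 = 39, u_9 = 0, u_{10} = 39, u_{11} = 39, u_{12} = 36, u_{13} = 33, u_{14} = 27, u_{15} = 18, u_{16} = 3, u_{17} = 21, u_{18} = 24, u_{19} = 3, u_{20} = 27, u_{21} = 30, u_{22} = 15, u_{23} = 3, u_{24} = 18, u_{25} = 21, u_{26} = 39, u_{27} = 18, u_{28} = 15, u_{29} = 33, u_{30} = 6, u_{31} = 39, u_{32} = 3, u_{33} = 0, u_{34} = 3, u_{35} = 3, u_{36} = 6, u_{37} = 9, u_{38} = 15, u_{39} = 24, u_{40} = 39, u_{41} = 21, u_{42} = 18, u_{43} = 39, u_{44} = 15, u_{45} = 12, u_{46} = 27, u_{47} = 39, u_{48} = 24, u_{49} = 21.
Since (u_{48}, u_{49}) = (u_0, u_1) = (24, 21) (two consecutive terms determine the rest), the sequence is periodic with period 48.
The value 6 first appears (with j ≥ 2) at u_{30}.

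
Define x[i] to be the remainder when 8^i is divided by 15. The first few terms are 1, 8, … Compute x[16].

1

Listing terms: x[0] = 1, x[1] = 8, x[2] = 4, x[3] = 2, x[4] = 1.
Since x[4] = x[0] = 1, the sequence is periodic with period 4.
So x[16] = x[0 + ((16-0) mod 4)] = x[0] = 1.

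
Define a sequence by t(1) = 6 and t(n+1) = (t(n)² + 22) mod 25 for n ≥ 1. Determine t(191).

16

We have t(1) = 6; t(2) = 8; t(3) = 11; t(4) = 18; t(5) = 21; t(6) = 13; t(7) = 16; t(8) = 3; t(9) = 6.
Since t(9) = t(1) = 6, the sequence is periodic with period 8.
(191 - 1) mod 8 = 6, so t(191) = t(7) = 16.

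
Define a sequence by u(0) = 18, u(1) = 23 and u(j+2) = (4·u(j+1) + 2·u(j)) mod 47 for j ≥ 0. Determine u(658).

45

Listing terms: u(0) = 18; u(1) = 23; u(2) = 34; u(3) = 41; u(4) = 44; u(5) = 23; u(6) = 39; u(7) = 14; u(8) = 40; u(9) = 0; u(10) = 33; u(11) = 38; u(12) = 30; u(13) = 8; u(14) = 45; u(15) = 8; u(16) = 28; u(17) = 34; u(18) = 4; u(19) = 37; u(20) = 15; u(21) = 40; u(22) = 2; u(23) = 41; u(24) = 27; u(25) = 2; u(26) = 15; u(27) = 17; u(28) = 4; u(29) = 3; u(30) = 20; u(31) = 39; u(32) = 8; u(33) = 16; u(34) = 33; u(35) = 23; u(36) = 17; u(37) = 20; u(38) = 20; u(39) = 26; u(40) = 3; u(41) = 17; u(42) = 27; u(43) = 1; u(44) = 11; u(45) = 46; u(46) = 18; u(47) = 23.
Since (u(46), u(47)) = (u(0), u(1)) = (18, 23) (two consecutive terms determine the rest), the sequence is periodic with period 46.
So u(658) = u(0 + ((658-0) mod 46)) = u(14) = 45.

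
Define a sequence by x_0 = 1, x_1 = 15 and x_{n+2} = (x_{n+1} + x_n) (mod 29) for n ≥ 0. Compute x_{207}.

27

Computing terms: x_0 = 1,  x_1 = 15,  x_2 = 16,  x_3 = 2,  x_4 = 18,  x_5 = 20,  x_6 = 9,  x_7 = 0,  x_8 = 9,  x_9 = 9,  x_{10} = 18,  x_{11} = 27,  x_{12} = 16,  x_{13} = 14,  x_{14} = 1,  x_{15} = 15.
Since (x_{14}, x_{15}) = (x_0, x_1) = (1, 15) (two consecutive terms determine the rest), the sequence is periodic with period 14.
So x_{207} = x_{0 + ((207-0) mod 14)} = x_{11} = 27.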